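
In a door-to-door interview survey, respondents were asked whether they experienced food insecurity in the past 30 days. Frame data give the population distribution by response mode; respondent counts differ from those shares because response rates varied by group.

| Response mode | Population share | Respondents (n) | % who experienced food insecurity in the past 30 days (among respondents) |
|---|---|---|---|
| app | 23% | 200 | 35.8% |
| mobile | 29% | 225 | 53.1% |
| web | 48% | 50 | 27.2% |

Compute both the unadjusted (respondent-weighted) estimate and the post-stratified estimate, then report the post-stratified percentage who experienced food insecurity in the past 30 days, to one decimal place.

36.7%

Without adjustment, the pooled respondent share is:
  (200/475)×35.8 + (225/475)×53.1 + (50/475)×27.2 = 43.0895%
Reweighting by population response mode shares:
  0.23×35.8 + 0.29×53.1 + 0.48×27.2 = 36.689%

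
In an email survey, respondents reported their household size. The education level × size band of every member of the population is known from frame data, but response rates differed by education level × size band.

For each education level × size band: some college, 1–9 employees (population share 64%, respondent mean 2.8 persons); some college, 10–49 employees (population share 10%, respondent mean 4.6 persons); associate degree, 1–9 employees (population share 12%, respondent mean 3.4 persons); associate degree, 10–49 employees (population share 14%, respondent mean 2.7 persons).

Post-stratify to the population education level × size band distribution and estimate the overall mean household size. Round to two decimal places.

3.04

Post-stratification weights by population share, not respondent share:
  some college, 1–9 employees: 0.64 × 2.8 = 1.792
  some college, 10–49 employees: 0.1 × 4.6 = 0.46
  associate degree, 1–9 employees: 0.12 × 3.4 = 0.408
  associate degree, 10–49 employees: 0.14 × 2.7 = 0.378
Post-stratified estimate = 3.038 → 3.04.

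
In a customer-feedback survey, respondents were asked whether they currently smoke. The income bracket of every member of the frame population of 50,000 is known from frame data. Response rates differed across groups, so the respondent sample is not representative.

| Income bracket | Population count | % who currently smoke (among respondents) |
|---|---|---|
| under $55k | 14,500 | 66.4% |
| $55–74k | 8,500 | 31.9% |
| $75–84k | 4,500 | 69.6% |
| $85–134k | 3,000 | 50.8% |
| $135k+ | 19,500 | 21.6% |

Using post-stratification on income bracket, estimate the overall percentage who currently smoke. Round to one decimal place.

Post-stratification weights by population share, not respondent share:
  under $55k: (14,500/50,000) × 66.4 = 19.256
  $55–74k: (8,500/50,000) × 31.9 = 5.423
  $75–84k: (4,500/50,000) × 69.6 = 6.264
  $85–134k: (3,000/50,000) × 50.8 = 3.048
  $135k+: (19,500/50,000) × 21.6 = 8.424
Post-stratified estimate = 42.415 → 42.4%.

42.4%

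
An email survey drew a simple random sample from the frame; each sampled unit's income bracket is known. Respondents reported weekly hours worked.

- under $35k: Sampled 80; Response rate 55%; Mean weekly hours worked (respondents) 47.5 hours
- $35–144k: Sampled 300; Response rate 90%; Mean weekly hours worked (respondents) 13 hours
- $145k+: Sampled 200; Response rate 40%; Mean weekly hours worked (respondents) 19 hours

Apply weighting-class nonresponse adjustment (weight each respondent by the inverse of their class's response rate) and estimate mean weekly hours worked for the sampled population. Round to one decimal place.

Inverse-response-rate weighting restores each class to its sampled count, so class totals weight by n_sampled:
  under $35k: 80 × 47.5 = 3800
  $35–144k: 300 × 13 = 3900
  $145k+: 200 × 19 = 3800
Adjusted estimate = 11,500 / 580 = 19.8276 → 19.8.

19.8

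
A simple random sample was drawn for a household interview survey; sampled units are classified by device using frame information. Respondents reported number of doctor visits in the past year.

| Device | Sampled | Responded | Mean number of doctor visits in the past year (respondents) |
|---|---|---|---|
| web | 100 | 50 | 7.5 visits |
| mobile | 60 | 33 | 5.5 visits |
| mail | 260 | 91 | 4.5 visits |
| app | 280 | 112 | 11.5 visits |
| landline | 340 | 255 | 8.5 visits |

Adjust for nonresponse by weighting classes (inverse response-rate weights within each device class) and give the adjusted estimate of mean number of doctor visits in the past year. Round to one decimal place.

8.0

Response rates by class: web 50/100 = 50%, mobile 33/60 = 55%, mail 91/260 = 35%, app 112/280 = 40%, landline 255/340 = 75%.
Each respondent's weight = sampled/responded in their class; summing within a class gives n_sampled, so:
  web: 100 × 7.5 = 750
  mobile: 60 × 5.5 = 330
  mail: 260 × 4.5 = 1170
  app: 280 × 11.5 = 3220
  landline: 340 × 8.5 = 2890
Adjusted estimate = 8360 / 1,040 = 8.03846 → 8.0.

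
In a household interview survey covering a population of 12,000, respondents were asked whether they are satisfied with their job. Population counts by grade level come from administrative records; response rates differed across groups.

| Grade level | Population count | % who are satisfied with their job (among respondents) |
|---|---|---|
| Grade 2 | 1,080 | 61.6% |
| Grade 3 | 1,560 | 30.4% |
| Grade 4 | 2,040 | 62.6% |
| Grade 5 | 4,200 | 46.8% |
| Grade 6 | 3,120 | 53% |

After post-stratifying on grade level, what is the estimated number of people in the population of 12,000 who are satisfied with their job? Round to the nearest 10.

Estimated count per cell = population count × respondent percentage:
  Grade 2: 1,080 × 61.6% = 665.28
  Grade 3: 1,560 × 30.4% = 474.24
  Grade 4: 2,040 × 62.6% = 1277.04
  Grade 5: 4,200 × 46.8% = 1965.6
  Grade 6: 3,120 × 53% = 1653.6
Estimated total = 6035.76 → 6,040.

6,040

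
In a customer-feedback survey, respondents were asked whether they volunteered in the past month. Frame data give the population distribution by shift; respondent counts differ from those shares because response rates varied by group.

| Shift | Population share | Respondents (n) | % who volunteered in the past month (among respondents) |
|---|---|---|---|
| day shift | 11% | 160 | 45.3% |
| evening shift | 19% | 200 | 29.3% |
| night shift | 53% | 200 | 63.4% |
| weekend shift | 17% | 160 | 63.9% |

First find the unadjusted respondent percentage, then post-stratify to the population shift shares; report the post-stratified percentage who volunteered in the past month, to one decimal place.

55.0%

Naive respondent-only estimate (weights = respondent counts):
  (160/720)×45.3 + (200/720)×29.3 + (200/720)×63.4 + (160/720)×63.9 = 50.0167%
Post-stratifying to population shares instead:
  0.11×45.3 + 0.19×29.3 + 0.53×63.4 + 0.17×63.9 = 55.015%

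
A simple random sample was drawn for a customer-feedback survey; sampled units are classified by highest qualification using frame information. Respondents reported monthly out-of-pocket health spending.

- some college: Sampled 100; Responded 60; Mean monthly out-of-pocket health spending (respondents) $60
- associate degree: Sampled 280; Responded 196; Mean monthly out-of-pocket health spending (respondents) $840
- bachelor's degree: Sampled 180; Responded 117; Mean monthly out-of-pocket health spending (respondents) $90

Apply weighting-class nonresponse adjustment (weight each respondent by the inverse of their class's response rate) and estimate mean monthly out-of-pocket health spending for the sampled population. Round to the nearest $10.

$460

Class response rates: some college 60/100 = 60%, associate degree 196/280 = 70%, bachelor's degree 117/180 = 65%.
Each respondent's weight = sampled/responded in their class; summing within a class gives n_sampled, so:
  some college: 100 × 60 = 6000
  associate degree: 280 × 840 = 235,200
  bachelor's degree: 180 × 90 = 16,200
Adjusted estimate = 257,400 / 560 = 459.643 → $460.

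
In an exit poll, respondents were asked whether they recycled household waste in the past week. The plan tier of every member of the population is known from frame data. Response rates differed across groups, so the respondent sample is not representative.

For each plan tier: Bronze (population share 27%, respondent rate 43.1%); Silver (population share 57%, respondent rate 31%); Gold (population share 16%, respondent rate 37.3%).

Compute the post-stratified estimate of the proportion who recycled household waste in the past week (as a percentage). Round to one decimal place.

35.3%

Weight each group's respondent value by its population share:
  Bronze: 0.27 × 43.1 = 11.637
  Silver: 0.57 × 31 = 17.67
  Gold: 0.16 × 37.3 = 5.968
Post-stratified estimate = 35.275 → 35.3%.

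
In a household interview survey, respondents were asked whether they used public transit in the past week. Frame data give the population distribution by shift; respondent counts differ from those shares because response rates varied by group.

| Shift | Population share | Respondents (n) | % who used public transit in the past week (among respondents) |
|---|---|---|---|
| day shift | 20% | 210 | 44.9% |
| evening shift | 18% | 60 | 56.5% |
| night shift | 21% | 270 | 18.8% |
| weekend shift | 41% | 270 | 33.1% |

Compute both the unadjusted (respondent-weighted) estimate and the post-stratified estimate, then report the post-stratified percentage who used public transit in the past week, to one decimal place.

36.7%

Without adjustment, the pooled respondent share is:
  (210/810)×44.9 + (60/810)×56.5 + (270/810)×18.8 + (270/810)×33.1 = 33.1259%
Post-stratifying to population shares instead:
  0.2×44.9 + 0.18×56.5 + 0.21×18.8 + 0.41×33.1 = 36.669%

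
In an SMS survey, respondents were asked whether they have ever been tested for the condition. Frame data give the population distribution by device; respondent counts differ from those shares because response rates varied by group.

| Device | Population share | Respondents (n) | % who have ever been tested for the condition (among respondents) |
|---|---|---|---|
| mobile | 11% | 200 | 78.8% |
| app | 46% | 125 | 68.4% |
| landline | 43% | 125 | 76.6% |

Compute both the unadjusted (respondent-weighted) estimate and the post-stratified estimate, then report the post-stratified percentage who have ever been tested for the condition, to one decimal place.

73.1%

Unadjusted (pooled respondent) estimate weights by respondent counts:
  (200/450)×78.8 + (125/450)×68.4 + (125/450)×76.6 = 75.3%
Post-stratifying to population shares instead:
  0.11×78.8 + 0.46×68.4 + 0.43×76.6 = 73.07%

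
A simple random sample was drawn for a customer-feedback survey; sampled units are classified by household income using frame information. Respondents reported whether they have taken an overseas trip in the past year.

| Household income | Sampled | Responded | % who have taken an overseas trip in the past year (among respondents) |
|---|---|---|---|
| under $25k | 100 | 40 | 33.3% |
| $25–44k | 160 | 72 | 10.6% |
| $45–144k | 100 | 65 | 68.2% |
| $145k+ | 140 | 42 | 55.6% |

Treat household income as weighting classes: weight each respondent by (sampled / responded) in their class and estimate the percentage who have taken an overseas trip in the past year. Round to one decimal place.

Class response rates: under $25k 40/100 = 40%, $25–44k 72/160 = 45%, $45–144k 65/100 = 65%, $145k+ 42/140 = 30%.
Weighting each respondent by the inverse class response rate inflates each class back to its sampled size, so the class weight is n_sampled:
  under $25k: 100 × 33.3 = 3330
  $25–44k: 160 × 10.6 = 1696
  $45–144k: 100 × 68.2 = 6820
  $145k+: 140 × 55.6 = 7784
Adjusted estimate = 19,630 / 500 = 39.26 → 39.3%.

39.3%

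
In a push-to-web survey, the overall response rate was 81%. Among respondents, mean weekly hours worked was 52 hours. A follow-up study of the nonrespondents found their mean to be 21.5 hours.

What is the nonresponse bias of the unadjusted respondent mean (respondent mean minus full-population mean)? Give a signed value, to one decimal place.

+5.8

Nonresponse fraction = 1 − 0.81 = 0.19.
Bias = (nonresponse fraction) × (respondent mean − nonrespondent mean)
     = 0.19 × (52 − 21.5) = 0.19 × 30.5 = 5.795.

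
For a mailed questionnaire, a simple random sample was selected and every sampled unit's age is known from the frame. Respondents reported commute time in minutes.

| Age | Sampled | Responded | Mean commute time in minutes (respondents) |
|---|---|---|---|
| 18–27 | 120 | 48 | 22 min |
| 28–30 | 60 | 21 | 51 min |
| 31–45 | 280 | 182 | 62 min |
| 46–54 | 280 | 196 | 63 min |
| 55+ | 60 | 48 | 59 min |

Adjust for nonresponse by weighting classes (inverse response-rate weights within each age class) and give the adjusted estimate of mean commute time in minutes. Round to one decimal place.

Class response rates: 18–27 48/120 = 40%, 28–30 21/60 = 35%, 31–45 182/280 = 65%, 46–54 196/280 = 70%, 55+ 48/60 = 80%.
With weight = n_sampled/n_responded per class, the weighted class total is n_sampled:
  18–27: 120 × 22 = 2640
  28–30: 60 × 51 = 3060
  31–45: 280 × 62 = 17,360
  46–54: 280 × 63 = 17,640
  55+: 60 × 59 = 3540
Adjusted estimate = 44,240 / 800 = 55.3 → 55.3.

55.3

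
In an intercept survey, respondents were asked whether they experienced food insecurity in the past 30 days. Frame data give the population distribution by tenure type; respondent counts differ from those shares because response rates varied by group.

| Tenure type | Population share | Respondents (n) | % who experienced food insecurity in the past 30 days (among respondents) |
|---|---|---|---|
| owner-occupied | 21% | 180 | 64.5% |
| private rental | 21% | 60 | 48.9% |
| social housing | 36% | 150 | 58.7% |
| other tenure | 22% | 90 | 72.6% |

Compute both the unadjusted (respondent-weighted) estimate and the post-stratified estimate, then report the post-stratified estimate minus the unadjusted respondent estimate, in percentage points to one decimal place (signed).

Without adjustment, the pooled respondent share is:
  (180/480)×64.5 + (60/480)×48.9 + (150/480)×58.7 + (90/480)×72.6 = 62.2563%
Reweighting by population tenure type shares:
  0.21×64.5 + 0.21×48.9 + 0.36×58.7 + 0.22×72.6 = 60.918%
Difference = 60.918 − 62.2563 = -1.3383 pp.

-1.3 percentage points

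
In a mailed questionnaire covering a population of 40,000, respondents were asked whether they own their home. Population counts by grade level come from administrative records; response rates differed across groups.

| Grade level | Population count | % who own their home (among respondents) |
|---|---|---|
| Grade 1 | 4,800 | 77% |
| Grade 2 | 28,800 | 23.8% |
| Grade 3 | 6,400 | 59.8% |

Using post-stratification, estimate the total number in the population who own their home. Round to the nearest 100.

14,400

Each cell contributes its population count × the respondent rate:
  Grade 1: 4,800 × 77% = 3696
  Grade 2: 28,800 × 23.8% = 6854.4
  Grade 3: 6,400 × 59.8% = 3827.2
Estimated total = 14377.6 → 14,400.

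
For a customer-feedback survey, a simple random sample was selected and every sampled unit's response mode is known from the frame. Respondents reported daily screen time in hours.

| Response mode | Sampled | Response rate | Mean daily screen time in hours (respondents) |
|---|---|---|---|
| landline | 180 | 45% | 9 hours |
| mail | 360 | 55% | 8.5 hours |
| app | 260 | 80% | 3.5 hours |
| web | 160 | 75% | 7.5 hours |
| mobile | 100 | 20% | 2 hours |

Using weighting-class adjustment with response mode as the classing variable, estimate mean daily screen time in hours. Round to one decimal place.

Each respondent's weight = sampled/responded in their class; summing within a class gives n_sampled, so:
  landline: 180 × 9 = 1620
  mail: 360 × 8.5 = 3060
  app: 260 × 3.5 = 910
  web: 160 × 7.5 = 1200
  mobile: 100 × 2 = 200
Adjusted estimate = 6990 / 1,060 = 6.59434 → 6.6.

6.6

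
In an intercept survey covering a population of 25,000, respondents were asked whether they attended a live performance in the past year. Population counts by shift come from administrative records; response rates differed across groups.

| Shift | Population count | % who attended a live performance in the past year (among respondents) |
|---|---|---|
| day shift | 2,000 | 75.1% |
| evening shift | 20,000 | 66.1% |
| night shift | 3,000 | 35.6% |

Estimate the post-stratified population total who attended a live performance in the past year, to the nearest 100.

Each cell contributes its population count × the respondent rate:
  day shift: 2,000 × 75.1% = 1502
  evening shift: 20,000 × 66.1% = 13,220
  night shift: 3,000 × 35.6% = 1068
Estimated total = 15,790 → 15,800.

15,800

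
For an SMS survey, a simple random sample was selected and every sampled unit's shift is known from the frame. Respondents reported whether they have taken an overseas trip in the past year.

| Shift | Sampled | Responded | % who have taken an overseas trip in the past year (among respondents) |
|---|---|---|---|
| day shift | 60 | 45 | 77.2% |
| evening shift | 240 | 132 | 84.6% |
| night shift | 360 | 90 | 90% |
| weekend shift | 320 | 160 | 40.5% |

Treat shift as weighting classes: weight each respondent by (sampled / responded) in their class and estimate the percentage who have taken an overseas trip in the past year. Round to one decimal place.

71.7%

Response rates by class: day shift 45/60 = 75%, evening shift 132/240 = 55%, night shift 90/360 = 25%, weekend shift 160/320 = 50%.
Weighting each respondent by the inverse class response rate inflates each class back to its sampled size, so the class weight is n_sampled:
  day shift: 60 × 77.2 = 4632
  evening shift: 240 × 84.6 = 20,304
  night shift: 360 × 90 = 32,400
  weekend shift: 320 × 40.5 = 12,960
Adjusted estimate = 70,296 / 980 = 71.7306 → 71.7%.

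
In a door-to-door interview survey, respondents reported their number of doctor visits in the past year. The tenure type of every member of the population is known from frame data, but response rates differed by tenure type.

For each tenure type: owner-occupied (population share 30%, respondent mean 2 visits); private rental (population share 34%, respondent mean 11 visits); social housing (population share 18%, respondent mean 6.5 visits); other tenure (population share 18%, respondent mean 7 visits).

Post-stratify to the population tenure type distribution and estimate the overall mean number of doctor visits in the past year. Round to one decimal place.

Post-stratification weights by population share, not respondent share:
  owner-occupied: 0.3 × 2 = 0.6
  private rental: 0.34 × 11 = 3.74
  social housing: 0.18 × 6.5 = 1.17
  other tenure: 0.18 × 7 = 1.26
Post-stratified estimate = 6.77 → 6.8.

6.8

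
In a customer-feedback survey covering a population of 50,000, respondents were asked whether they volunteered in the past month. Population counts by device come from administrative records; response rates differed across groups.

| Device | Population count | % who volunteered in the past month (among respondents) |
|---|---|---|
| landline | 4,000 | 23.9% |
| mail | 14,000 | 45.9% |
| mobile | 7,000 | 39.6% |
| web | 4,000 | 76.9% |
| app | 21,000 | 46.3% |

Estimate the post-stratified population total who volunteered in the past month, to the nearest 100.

Each cell contributes its population count × the respondent rate:
  landline: 4,000 × 23.9% = 956
  mail: 14,000 × 45.9% = 6426
  mobile: 7,000 × 39.6% = 2772
  web: 4,000 × 76.9% = 3076
  app: 21,000 × 46.3% = 9723
Estimated total = 22,953 → 23,000.

23,000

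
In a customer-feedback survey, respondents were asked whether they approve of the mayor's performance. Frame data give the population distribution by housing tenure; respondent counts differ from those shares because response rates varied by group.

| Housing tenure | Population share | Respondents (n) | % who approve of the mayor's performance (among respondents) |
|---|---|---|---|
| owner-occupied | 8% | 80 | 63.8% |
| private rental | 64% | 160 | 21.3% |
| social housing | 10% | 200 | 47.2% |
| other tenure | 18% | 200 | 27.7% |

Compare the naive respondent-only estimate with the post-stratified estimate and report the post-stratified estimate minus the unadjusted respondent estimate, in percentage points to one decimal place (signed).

Without adjustment, the pooled respondent share is:
  (80/640)×63.8 + (160/640)×21.3 + (200/640)×47.2 + (200/640)×27.7 = 36.7062%
Reweighting by population housing tenure shares:
  0.08×63.8 + 0.64×21.3 + 0.1×47.2 + 0.18×27.7 = 28.442%
Difference = 28.442 − 36.7062 = -8.2642 pp.

-8.3 percentage points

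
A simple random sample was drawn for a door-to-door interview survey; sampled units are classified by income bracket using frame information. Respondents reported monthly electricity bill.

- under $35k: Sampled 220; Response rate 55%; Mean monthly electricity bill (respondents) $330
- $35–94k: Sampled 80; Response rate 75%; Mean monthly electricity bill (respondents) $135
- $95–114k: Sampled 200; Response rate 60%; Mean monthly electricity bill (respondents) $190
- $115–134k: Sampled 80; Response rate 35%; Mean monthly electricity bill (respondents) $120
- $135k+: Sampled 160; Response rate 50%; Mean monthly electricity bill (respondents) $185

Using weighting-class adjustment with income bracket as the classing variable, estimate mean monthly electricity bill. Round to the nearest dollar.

$217

With weight = n_sampled/n_responded per class, the weighted class total is n_sampled:
  under $35k: 220 × 330 = 72,600
  $35–94k: 80 × 135 = 10,800
  $95–114k: 200 × 190 = 38,000
  $115–134k: 80 × 120 = 9600
  $135k+: 160 × 185 = 29,600
Adjusted estimate = 160,600 / 740 = 217.027 → $217.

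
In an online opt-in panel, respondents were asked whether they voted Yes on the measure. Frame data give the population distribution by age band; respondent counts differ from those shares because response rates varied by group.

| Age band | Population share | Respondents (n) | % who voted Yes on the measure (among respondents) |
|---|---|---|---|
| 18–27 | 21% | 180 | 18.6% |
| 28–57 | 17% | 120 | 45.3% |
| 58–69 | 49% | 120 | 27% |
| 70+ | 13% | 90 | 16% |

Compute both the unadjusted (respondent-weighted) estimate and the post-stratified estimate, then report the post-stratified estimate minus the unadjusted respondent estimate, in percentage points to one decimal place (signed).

Without adjustment, the pooled respondent share is:
  (180/510)×18.6 + (120/510)×45.3 + (120/510)×27 + (90/510)×16 = 26.4%
Post-stratifying to population shares instead:
  0.21×18.6 + 0.17×45.3 + 0.49×27 + 0.13×16 = 26.917%
Difference = 26.917 − 26.4 = 0.517 pp.

+0.5 percentage points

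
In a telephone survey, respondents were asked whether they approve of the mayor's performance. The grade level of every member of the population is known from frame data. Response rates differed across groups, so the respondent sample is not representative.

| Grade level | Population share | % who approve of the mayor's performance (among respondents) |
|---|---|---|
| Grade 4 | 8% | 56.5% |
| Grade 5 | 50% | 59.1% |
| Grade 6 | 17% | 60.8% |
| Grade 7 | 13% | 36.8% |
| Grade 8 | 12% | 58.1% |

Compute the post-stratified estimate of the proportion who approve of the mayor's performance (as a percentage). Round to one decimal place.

56.2%

Post-stratification weights by population share, not respondent share:
  Grade 4: 0.08 × 56.5 = 4.52
  Grade 5: 0.5 × 59.1 = 29.55
  Grade 6: 0.17 × 60.8 = 10.336
  Grade 7: 0.13 × 36.8 = 4.784
  Grade 8: 0.12 × 58.1 = 6.972
Post-stratified estimate = 56.162 → 56.2%.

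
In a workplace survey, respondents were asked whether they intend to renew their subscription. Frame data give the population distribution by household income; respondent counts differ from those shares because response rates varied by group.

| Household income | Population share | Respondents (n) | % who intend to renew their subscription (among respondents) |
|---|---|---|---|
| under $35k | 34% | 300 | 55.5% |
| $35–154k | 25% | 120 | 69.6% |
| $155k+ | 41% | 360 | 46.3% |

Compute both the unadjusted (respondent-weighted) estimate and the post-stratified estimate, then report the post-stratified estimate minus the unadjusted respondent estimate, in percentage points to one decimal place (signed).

Naive respondent-only estimate (weights = respondent counts):
  (300/780)×55.5 + (120/780)×69.6 + (360/780)×46.3 = 53.4231%
Post-stratifying to population shares instead:
  0.34×55.5 + 0.25×69.6 + 0.41×46.3 = 55.253%
Difference = 55.253 − 53.4231 = 1.8299 pp.

+1.8 percentage points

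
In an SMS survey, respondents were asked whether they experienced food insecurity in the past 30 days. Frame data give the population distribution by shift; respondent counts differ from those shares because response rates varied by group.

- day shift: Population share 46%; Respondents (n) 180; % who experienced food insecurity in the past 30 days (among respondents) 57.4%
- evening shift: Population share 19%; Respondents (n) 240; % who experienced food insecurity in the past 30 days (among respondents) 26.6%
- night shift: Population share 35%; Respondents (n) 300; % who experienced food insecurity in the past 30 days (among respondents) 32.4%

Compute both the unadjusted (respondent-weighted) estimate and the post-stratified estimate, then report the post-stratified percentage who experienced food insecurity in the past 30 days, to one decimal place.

42.8%

Naive respondent-only estimate (weights = respondent counts):
  (180/720)×57.4 + (240/720)×26.6 + (300/720)×32.4 = 36.7167%
Reweighting by population shift shares:
  0.46×57.4 + 0.19×26.6 + 0.35×32.4 = 42.798%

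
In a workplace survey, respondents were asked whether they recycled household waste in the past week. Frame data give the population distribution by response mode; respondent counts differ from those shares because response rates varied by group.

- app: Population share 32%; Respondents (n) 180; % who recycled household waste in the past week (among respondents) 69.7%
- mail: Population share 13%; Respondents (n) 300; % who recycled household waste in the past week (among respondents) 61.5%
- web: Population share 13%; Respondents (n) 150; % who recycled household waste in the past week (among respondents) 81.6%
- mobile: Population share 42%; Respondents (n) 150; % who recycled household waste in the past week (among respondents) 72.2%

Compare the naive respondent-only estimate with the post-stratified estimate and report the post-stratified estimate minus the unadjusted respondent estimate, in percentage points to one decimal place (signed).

+1.9 percentage points

Unadjusted (pooled respondent) estimate weights by respondent counts:
  (180/780)×69.7 + (300/780)×61.5 + (150/780)×81.6 + (150/780)×72.2 = 69.3154%
Post-stratified estimate weights by population shares:
  0.32×69.7 + 0.13×61.5 + 0.13×81.6 + 0.42×72.2 = 71.231%
Difference = 71.231 − 69.3154 = 1.9156 pp.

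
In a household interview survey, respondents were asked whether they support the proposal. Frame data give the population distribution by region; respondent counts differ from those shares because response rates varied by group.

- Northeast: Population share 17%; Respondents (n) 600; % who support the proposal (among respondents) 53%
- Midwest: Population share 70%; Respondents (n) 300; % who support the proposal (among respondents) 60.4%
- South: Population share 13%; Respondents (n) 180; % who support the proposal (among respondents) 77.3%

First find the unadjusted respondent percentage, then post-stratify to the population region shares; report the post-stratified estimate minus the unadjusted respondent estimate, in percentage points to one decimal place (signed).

Unadjusted (pooled respondent) estimate weights by respondent counts:
  (600/1080)×53 + (300/1080)×60.4 + (180/1080)×77.3 = 59.1056%
Post-stratifying to population shares instead:
  0.17×53 + 0.7×60.4 + 0.13×77.3 = 61.339%
Difference = 61.339 − 59.1056 = 2.2334 pp.

+2.2 percentage points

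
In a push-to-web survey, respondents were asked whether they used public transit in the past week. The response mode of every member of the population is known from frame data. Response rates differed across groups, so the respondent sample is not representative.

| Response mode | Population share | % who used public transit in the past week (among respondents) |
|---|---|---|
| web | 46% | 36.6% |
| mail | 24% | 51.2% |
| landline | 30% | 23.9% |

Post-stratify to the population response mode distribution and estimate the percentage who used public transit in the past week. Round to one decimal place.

Weight each group's respondent value by its population share:
  web: 0.46 × 36.6 = 16.836
  mail: 0.24 × 51.2 = 12.288
  landline: 0.3 × 23.9 = 7.17
Post-stratified estimate = 36.294 → 36.3%.

36.3%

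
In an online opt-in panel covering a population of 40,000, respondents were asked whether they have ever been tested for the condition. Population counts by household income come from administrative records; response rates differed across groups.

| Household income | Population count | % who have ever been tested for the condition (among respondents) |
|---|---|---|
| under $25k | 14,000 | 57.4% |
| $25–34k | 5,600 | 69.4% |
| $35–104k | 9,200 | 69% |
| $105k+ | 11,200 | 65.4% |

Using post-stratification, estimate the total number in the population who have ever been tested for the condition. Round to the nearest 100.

Estimated count per cell = population count × respondent percentage:
  under $25k: 14,000 × 57.4% = 8036
  $25–34k: 5,600 × 69.4% = 3886.4
  $35–104k: 9,200 × 69% = 6348
  $105k+: 11,200 × 65.4% = 7324.8
Estimated total = 25595.2 → 25,600.

25,600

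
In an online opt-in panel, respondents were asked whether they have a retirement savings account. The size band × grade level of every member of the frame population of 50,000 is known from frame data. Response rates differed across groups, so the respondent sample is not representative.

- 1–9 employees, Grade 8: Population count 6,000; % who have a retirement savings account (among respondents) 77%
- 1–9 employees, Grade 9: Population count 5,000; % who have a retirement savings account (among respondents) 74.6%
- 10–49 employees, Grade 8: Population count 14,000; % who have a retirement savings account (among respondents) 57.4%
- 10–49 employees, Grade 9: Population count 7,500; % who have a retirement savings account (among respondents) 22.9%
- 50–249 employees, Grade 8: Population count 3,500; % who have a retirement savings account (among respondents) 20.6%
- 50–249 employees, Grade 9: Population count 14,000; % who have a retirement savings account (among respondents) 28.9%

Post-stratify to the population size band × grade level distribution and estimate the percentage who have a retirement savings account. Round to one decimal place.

Each cell contributes population-share × respondent value:
  1–9 employees, Grade 8: (6,000/50,000) × 77 = 9.24
  1–9 employees, Grade 9: (5,000/50,000) × 74.6 = 7.46
  10–49 employees, Grade 8: (14,000/50,000) × 57.4 = 16.072
  10–49 employees, Grade 9: (7,500/50,000) × 22.9 = 3.435
  50–249 employees, Grade 8: (3,500/50,000) × 20.6 = 1.442
  50–249 employees, Grade 9: (14,000/50,000) × 28.9 = 8.092
Post-stratified estimate = 45.741 → 45.7%.

45.7%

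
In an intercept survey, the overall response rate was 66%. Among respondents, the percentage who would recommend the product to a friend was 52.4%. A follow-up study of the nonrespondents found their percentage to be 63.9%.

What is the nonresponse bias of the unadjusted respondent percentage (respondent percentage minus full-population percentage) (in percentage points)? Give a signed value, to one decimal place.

Nonresponse fraction = 1 − 0.66 = 0.34.
Bias = (nonresponse fraction) × (respondent percentage − nonrespondent percentage)
     = 0.34 × (52.4 − 63.9) = 0.34 × -11.5 = -3.91.

-3.9 percentage points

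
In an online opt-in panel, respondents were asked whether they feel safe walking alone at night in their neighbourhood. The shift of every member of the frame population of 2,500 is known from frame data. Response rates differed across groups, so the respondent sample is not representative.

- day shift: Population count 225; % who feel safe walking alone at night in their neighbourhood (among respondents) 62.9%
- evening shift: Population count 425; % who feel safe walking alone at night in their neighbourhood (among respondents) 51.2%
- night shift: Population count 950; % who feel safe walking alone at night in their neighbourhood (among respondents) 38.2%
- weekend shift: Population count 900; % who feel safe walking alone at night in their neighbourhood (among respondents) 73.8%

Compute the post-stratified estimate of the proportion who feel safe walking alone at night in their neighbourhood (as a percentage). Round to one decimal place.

Post-stratification weights by population share, not respondent share:
  day shift: (225/2,500) × 62.9 = 5.661
  evening shift: (425/2,500) × 51.2 = 8.704
  night shift: (950/2,500) × 38.2 = 14.516
  weekend shift: (900/2,500) × 73.8 = 26.568
Post-stratified estimate = 55.449 → 55.4%.

55.4%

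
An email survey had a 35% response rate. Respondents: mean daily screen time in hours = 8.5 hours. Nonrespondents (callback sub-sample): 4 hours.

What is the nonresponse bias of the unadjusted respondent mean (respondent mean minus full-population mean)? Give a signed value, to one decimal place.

Nonresponse fraction = 1 − 0.35 = 0.65.
Bias = (nonresponse fraction) × (respondent mean − nonrespondent mean)
     = 0.65 × (8.5 − 4) = 0.65 × 4.5 = 2.925.

+2.9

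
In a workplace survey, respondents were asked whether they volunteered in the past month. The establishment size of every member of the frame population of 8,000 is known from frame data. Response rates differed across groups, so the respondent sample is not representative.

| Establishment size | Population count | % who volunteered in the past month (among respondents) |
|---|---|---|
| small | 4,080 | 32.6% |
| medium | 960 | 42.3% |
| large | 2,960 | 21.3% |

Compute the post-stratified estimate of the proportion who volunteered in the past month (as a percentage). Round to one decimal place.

Post-stratification weights by population share, not respondent share:
  small: (4,080/8,000) × 32.6 = 16.626
  medium: (960/8,000) × 42.3 = 5.076
  large: (2,960/8,000) × 21.3 = 7.881
Post-stratified estimate = 29.583 → 29.6%.

29.6%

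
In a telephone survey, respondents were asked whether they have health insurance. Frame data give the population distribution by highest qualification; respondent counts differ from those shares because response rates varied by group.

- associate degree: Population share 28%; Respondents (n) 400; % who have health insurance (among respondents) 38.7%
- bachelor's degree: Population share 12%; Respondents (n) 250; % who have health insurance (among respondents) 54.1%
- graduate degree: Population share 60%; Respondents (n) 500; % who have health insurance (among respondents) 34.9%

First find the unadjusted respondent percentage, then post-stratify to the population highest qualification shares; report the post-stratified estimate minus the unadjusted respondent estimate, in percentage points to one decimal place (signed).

Naive respondent-only estimate (weights = respondent counts):
  (400/1150)×38.7 + (250/1150)×54.1 + (500/1150)×34.9 = 40.3957%
Post-stratified estimate weights by population shares:
  0.28×38.7 + 0.12×54.1 + 0.6×34.9 = 38.268%
Difference = 38.268 − 40.3957 = -2.1277 pp.

-2.1 percentage points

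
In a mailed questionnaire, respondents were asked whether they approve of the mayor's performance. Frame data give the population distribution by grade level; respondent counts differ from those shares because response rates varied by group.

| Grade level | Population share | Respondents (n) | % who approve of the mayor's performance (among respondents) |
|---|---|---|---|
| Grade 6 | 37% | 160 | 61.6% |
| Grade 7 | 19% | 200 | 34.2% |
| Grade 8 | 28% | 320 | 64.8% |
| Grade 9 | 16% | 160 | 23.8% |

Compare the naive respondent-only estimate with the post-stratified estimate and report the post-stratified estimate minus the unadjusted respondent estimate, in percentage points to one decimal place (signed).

Unadjusted (pooled respondent) estimate weights by respondent counts:
  (160/840)×61.6 + (200/840)×34.2 + (320/840)×64.8 + (160/840)×23.8 = 49.0952%
Post-stratified estimate weights by population shares:
  0.37×61.6 + 0.19×34.2 + 0.28×64.8 + 0.16×23.8 = 51.242%
Difference = 51.242 − 49.0952 = 2.1468 pp.

+2.1 percentage points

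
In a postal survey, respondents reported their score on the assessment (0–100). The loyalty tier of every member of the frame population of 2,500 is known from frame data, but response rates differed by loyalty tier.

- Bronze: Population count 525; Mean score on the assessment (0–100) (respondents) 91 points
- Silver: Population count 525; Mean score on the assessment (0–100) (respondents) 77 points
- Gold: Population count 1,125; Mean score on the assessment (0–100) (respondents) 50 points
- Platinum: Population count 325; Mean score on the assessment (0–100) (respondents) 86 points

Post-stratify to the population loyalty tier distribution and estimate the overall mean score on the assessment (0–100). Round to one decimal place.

69.0

Post-stratification weights by population share, not respondent share:
  Bronze: (525/2,500) × 91 = 19.11
  Silver: (525/2,500) × 77 = 16.17
  Gold: (1,125/2,500) × 50 = 22.5
  Platinum: (325/2,500) × 86 = 11.18
Post-stratified estimate = 68.96 → 69.0.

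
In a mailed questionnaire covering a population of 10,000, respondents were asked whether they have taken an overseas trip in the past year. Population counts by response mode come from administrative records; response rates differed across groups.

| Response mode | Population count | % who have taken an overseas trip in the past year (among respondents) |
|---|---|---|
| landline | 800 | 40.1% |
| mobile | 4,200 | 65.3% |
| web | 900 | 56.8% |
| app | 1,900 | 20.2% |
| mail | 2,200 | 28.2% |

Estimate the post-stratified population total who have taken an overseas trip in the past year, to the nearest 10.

Estimated count per cell = population count × respondent percentage:
  landline: 800 × 40.1% = 320.8
  mobile: 4,200 × 65.3% = 2742.6
  web: 900 × 56.8% = 511.2
  app: 1,900 × 20.2% = 383.8
  mail: 2,200 × 28.2% = 620.4
Estimated total = 4578.8 → 4,580.

4,580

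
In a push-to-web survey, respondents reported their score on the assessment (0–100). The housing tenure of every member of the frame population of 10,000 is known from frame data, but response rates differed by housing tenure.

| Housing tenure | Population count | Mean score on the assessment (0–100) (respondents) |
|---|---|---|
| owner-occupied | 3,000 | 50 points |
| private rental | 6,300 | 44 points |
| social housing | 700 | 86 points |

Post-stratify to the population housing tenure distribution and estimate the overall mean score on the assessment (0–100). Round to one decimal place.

48.7

Weight each group's respondent value by its population share:
  owner-occupied: (3,000/10,000) × 50 = 15
  private rental: (6,300/10,000) × 44 = 27.72
  social housing: (700/10,000) × 86 = 6.02
Post-stratified estimate = 48.74 → 48.7.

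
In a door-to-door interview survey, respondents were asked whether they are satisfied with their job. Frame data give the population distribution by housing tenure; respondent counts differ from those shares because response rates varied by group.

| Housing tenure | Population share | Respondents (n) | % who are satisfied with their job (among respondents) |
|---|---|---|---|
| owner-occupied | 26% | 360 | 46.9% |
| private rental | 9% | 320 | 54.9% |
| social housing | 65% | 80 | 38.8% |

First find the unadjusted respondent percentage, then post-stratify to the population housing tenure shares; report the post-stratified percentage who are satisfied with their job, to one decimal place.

Unadjusted (pooled respondent) estimate weights by respondent counts:
  (360/760)×46.9 + (320/760)×54.9 + (80/760)×38.8 = 49.4158%
Post-stratified estimate weights by population shares:
  0.26×46.9 + 0.09×54.9 + 0.65×38.8 = 42.355%

42.4%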